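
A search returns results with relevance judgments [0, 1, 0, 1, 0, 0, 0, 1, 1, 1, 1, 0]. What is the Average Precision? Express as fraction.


Computing P@k for each relevant position:
Position 1: not relevant
Position 2: relevant, P@2 = 1/2 = 1/2
Position 3: not relevant
Position 4: relevant, P@4 = 2/4 = 1/2
Position 5: not relevant
Position 6: not relevant
Position 7: not relevant
Position 8: relevant, P@8 = 3/8 = 3/8
Position 9: relevant, P@9 = 4/9 = 4/9
Position 10: relevant, P@10 = 5/10 = 1/2
Position 11: relevant, P@11 = 6/11 = 6/11
Position 12: not relevant
Sum of P@k = 1/2 + 1/2 + 3/8 + 4/9 + 1/2 + 6/11 = 2269/792
AP = 2269/792 / 6 = 2269/4752

2269/4752


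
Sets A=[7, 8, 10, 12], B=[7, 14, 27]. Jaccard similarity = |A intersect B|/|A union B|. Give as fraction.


A intersect B = [7]
|A intersect B| = 1
A union B = [7, 8, 10, 12, 14, 27]
|A union B| = 6
Jaccard = 1/6 = 1/6

1/6


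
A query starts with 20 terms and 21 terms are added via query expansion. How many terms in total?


Original terms: 20
Expansion terms: 21
Total = 20 + 21 = 41

41


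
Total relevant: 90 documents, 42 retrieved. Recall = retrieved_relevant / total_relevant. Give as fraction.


Recall = retrieved_relevant / total_relevant
= 42 / 90
= 42 / (42 + 48)
= 7/15

7/15


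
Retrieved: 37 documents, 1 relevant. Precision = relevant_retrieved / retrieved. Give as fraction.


Precision = relevant_retrieved / total_retrieved
= 1 / 37
= 1 / (1 + 36)
= 1/37

1/37


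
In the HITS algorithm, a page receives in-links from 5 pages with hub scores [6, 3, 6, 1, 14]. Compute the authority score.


Authority = sum of hub scores of in-linkers
In-link 1: hub score = 6
In-link 2: hub score = 3
In-link 3: hub score = 6
In-link 4: hub score = 1
In-link 5: hub score = 14
Authority = 6 + 3 + 6 + 1 + 14 = 30

30


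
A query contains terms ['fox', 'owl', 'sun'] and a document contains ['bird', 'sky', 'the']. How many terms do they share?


Query terms: ['fox', 'owl', 'sun']
Document terms: ['bird', 'sky', 'the']
Common terms: []
Overlap count = 0

0


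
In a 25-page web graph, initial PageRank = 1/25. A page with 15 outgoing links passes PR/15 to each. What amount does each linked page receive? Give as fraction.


Initial PR = 1/25 = 1/25
Outlinks = 15
Contribution per link = PR / outlinks
= 1/25 / 15
= 1/375

1/375


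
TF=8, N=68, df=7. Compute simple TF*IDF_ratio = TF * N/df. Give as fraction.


TF * (N/df)
= 8 * (68/7)
= 8 * 68/7
= 544/7

544/7


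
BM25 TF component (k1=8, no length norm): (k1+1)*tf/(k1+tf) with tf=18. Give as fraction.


BM25 TF component = (k1+1)*tf / (k1+tf)
k1 = 8, tf = 18
Numerator = (8+1)*18 = 162
Denominator = 8 + 18 = 26
= 162/26 = 81/13

81/13


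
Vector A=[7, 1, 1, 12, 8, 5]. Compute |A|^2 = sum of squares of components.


|A|^2 = sum of squared components
A[0]^2 = 7^2 = 49
A[1]^2 = 1^2 = 1
A[2]^2 = 1^2 = 1
A[3]^2 = 12^2 = 144
A[4]^2 = 8^2 = 64
A[5]^2 = 5^2 = 25
Sum = 49 + 1 + 1 + 144 + 64 + 25 = 284

284


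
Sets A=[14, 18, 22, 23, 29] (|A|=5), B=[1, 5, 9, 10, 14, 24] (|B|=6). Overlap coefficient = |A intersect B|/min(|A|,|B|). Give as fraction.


A intersect B = [14]
|A intersect B| = 1
min(|A|, |B|) = min(5, 6) = 5
Overlap = 1 / 5 = 1/5

1/5


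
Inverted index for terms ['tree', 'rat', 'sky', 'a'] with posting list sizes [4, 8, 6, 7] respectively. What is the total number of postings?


Summing posting list sizes:
'tree': 4 postings
'rat': 8 postings
'sky': 6 postings
'a': 7 postings
Total = 4 + 8 + 6 + 7 = 25

25


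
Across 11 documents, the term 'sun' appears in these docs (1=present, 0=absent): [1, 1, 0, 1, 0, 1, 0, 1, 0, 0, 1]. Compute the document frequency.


Checking each document for 'sun':
Doc 1: present
Doc 2: present
Doc 3: absent
Doc 4: present
Doc 5: absent
Doc 6: present
Doc 7: absent
Doc 8: present
Doc 9: absent
Doc 10: absent
Doc 11: present
df = sum of presences = 1 + 1 + 0 + 1 + 0 + 1 + 0 + 1 + 0 + 0 + 1 = 6

6


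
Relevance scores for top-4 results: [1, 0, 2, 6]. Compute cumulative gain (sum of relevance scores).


Cumulative Gain = sum of relevance scores
Position 1: rel=1, running sum=1
Position 2: rel=0, running sum=1
Position 3: rel=2, running sum=3
Position 4: rel=6, running sum=9
CG = 9

9


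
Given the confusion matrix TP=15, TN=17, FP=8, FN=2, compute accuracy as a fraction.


Accuracy = (TP + TN) / (TP + TN + FP + FN)
TP + TN = 15 + 17 = 32
Total = 15 + 17 + 8 + 2 = 42
Accuracy = 32 / 42 = 16/21

16/21


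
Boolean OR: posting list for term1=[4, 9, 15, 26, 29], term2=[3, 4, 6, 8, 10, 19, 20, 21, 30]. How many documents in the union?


Boolean OR: find union of posting lists
term1 docs: [4, 9, 15, 26, 29]
term2 docs: [3, 4, 6, 8, 10, 19, 20, 21, 30]
Union: [3, 4, 6, 8, 9, 10, 15, 19, 20, 21, 26, 29, 30]
|union| = 13

13


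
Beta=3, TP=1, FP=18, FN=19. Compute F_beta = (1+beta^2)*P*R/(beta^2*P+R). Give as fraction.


P = TP/(TP+FP) = 1/19 = 1/19
R = TP/(TP+FN) = 1/20 = 1/20
beta^2 = 3^2 = 9
(1 + beta^2) = 10
Numerator = (1+beta^2)*P*R = 1/38
Denominator = beta^2*P + R = 9/19 + 1/20 = 199/380
F_beta = 10/199

10/199


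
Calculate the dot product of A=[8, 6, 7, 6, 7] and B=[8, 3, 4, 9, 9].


Dot product = sum of element-wise products
A[0]*B[0] = 8*8 = 64
A[1]*B[1] = 6*3 = 18
A[2]*B[2] = 7*4 = 28
A[3]*B[3] = 6*9 = 54
A[4]*B[4] = 7*9 = 63
Sum = 64 + 18 + 28 + 54 + 63 = 227

227


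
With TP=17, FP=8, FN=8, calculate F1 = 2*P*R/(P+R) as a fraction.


F1 = 2 * P * R / (P + R)
P = TP/(TP+FP) = 17/25 = 17/25
R = TP/(TP+FN) = 17/25 = 17/25
2 * P * R = 2 * 17/25 * 17/25 = 578/625
P + R = 17/25 + 17/25 = 34/25
F1 = 578/625 / 34/25 = 17/25

17/25


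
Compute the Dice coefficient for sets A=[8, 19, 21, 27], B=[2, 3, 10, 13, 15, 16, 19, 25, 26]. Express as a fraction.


A intersect B = [19]
|A intersect B| = 1
|A| = 4, |B| = 9
Dice = 2*1 / (4+9)
= 2 / 13 = 2/13

2/13


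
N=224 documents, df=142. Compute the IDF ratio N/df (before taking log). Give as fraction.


IDF ratio = N / df
= 224 / 142
= 112/71

112/71


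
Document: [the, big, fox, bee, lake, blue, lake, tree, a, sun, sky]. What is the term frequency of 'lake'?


Document has 11 words
Scanning for 'lake':
Found at positions: [4, 6]
Count = 2

2


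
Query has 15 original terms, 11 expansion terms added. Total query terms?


Original terms: 15
Expansion terms: 11
Total = 15 + 11 = 26

26


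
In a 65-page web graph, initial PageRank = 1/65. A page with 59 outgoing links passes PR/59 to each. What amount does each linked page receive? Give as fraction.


Initial PR = 1/65 = 1/65
Outlinks = 59
Contribution per link = PR / outlinks
= 1/65 / 59
= 1/3835

1/3835


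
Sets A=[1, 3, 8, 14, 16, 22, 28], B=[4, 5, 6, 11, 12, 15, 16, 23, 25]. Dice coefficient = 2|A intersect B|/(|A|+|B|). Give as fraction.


A intersect B = [16]
|A intersect B| = 1
|A| = 7, |B| = 9
Dice = 2*1 / (7+9)
= 2 / 16 = 1/8

1/8


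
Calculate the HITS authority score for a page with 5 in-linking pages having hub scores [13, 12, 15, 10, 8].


Authority = sum of hub scores of in-linkers
In-link 1: hub score = 13
In-link 2: hub score = 12
In-link 3: hub score = 15
In-link 4: hub score = 10
In-link 5: hub score = 8
Authority = 13 + 12 + 15 + 10 + 8 = 58

58


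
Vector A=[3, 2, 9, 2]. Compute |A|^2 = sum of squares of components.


|A|^2 = sum of squared components
A[0]^2 = 3^2 = 9
A[1]^2 = 2^2 = 4
A[2]^2 = 9^2 = 81
A[3]^2 = 2^2 = 4
Sum = 9 + 4 + 81 + 4 = 98

98


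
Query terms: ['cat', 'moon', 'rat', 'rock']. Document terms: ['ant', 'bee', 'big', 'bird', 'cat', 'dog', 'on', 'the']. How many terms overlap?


Query terms: ['cat', 'moon', 'rat', 'rock']
Document terms: ['ant', 'bee', 'big', 'bird', 'cat', 'dog', 'on', 'the']
Common terms: ['cat']
Overlap count = 1

1


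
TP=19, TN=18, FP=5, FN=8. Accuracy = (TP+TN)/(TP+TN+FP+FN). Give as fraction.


Accuracy = (TP + TN) / (TP + TN + FP + FN)
TP + TN = 19 + 18 = 37
Total = 19 + 18 + 5 + 8 = 50
Accuracy = 37 / 50 = 37/50

37/50


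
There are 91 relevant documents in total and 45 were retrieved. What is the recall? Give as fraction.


Recall = retrieved_relevant / total_relevant
= 45 / 91
= 45 / (45 + 46)
= 45/91

45/91


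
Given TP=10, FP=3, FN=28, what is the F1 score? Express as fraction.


F1 = 2 * P * R / (P + R)
P = TP/(TP+FP) = 10/13 = 10/13
R = TP/(TP+FN) = 10/38 = 5/19
2 * P * R = 2 * 10/13 * 5/19 = 100/247
P + R = 10/13 + 5/19 = 255/247
F1 = 100/247 / 255/247 = 20/51

20/51


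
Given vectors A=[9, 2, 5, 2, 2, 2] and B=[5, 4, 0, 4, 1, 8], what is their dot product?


Dot product = sum of element-wise products
A[0]*B[0] = 9*5 = 45
A[1]*B[1] = 2*4 = 8
A[2]*B[2] = 5*0 = 0
A[3]*B[3] = 2*4 = 8
A[4]*B[4] = 2*1 = 2
A[5]*B[5] = 2*8 = 16
Sum = 45 + 8 + 0 + 8 + 2 + 16 = 79

79


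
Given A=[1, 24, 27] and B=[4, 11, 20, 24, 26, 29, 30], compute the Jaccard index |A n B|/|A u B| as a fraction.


A intersect B = [24]
|A intersect B| = 1
A union B = [1, 4, 11, 20, 24, 26, 27, 29, 30]
|A union B| = 9
Jaccard = 1/9 = 1/9

1/9


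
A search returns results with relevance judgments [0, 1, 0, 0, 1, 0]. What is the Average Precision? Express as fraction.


Computing P@k for each relevant position:
Position 1: not relevant
Position 2: relevant, P@2 = 1/2 = 1/2
Position 3: not relevant
Position 4: not relevant
Position 5: relevant, P@5 = 2/5 = 2/5
Position 6: not relevant
Sum of P@k = 1/2 + 2/5 = 9/10
AP = 9/10 / 2 = 9/20

9/20


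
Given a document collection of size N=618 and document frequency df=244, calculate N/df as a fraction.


IDF ratio = N / df
= 618 / 244
= 309/122

309/122


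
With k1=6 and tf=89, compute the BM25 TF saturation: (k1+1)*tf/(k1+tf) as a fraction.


BM25 TF component = (k1+1)*tf / (k1+tf)
k1 = 6, tf = 89
Numerator = (6+1)*89 = 623
Denominator = 6 + 89 = 95
= 623/95 = 623/95

623/95


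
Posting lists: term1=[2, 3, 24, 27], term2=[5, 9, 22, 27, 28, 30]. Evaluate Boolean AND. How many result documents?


Boolean AND: find intersection of posting lists
term1 docs: [2, 3, 24, 27]
term2 docs: [5, 9, 22, 27, 28, 30]
Intersection: [27]
|intersection| = 1

1


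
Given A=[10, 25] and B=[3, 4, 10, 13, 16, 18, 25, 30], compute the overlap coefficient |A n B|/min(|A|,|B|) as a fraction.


A intersect B = [10, 25]
|A intersect B| = 2
min(|A|, |B|) = min(2, 8) = 2
Overlap = 2 / 2 = 1

1


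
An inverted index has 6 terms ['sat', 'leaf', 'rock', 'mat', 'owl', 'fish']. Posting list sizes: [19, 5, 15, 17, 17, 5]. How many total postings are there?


Summing posting list sizes:
'sat': 19 postings
'leaf': 5 postings
'rock': 15 postings
'mat': 17 postings
'owl': 17 postings
'fish': 5 postings
Total = 19 + 5 + 15 + 17 + 17 + 5 = 78

78


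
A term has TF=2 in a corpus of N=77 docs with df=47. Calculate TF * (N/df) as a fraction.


TF * (N/df)
= 2 * (77/47)
= 2 * 77/47
= 154/47

154/47


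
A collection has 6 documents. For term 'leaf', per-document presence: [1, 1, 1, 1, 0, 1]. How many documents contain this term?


Checking each document for 'leaf':
Doc 1: present
Doc 2: present
Doc 3: present
Doc 4: present
Doc 5: absent
Doc 6: present
df = sum of presences = 1 + 1 + 1 + 1 + 0 + 1 = 5

5


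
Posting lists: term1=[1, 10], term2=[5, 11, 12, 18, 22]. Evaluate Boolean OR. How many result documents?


Boolean OR: find union of posting lists
term1 docs: [1, 10]
term2 docs: [5, 11, 12, 18, 22]
Union: [1, 5, 10, 11, 12, 18, 22]
|union| = 7

7


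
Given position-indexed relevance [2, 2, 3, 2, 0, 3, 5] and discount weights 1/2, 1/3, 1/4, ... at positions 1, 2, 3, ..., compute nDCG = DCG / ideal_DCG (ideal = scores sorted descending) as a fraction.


Position discount weights w_i = 1/(i+1) for i=1..7:
Weights = [1/2, 1/3, 1/4, 1/5, 1/6, 1/7, 1/8]
Actual relevance: [2, 2, 3, 2, 0, 3, 5]
DCG = 2/2 + 2/3 + 3/4 + 2/5 + 0/6 + 3/7 + 5/8 = 3251/840
Ideal relevance (sorted desc): [5, 3, 3, 2, 2, 2, 0]
Ideal DCG = 5/2 + 3/3 + 3/4 + 2/5 + 2/6 + 2/7 + 0/8 = 2213/420
nDCG = DCG / ideal_DCG = 3251/840 / 2213/420 = 3251/4426

3251/4426


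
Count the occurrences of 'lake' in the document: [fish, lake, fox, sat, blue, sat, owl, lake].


Document has 8 words
Scanning for 'lake':
Found at positions: [1, 7]
Count = 2

2


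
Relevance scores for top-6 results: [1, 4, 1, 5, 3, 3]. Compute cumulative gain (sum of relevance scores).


Cumulative Gain = sum of relevance scores
Position 1: rel=1, running sum=1
Position 2: rel=4, running sum=5
Position 3: rel=1, running sum=6
Position 4: rel=5, running sum=11
Position 5: rel=3, running sum=14
Position 6: rel=3, running sum=17
CG = 17

17


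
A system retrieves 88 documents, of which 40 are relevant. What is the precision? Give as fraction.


Precision = relevant_retrieved / total_retrieved
= 40 / 88
= 40 / (40 + 48)
= 5/11

5/11


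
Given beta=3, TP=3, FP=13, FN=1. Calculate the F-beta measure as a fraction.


P = TP/(TP+FP) = 3/16 = 3/16
R = TP/(TP+FN) = 3/4 = 3/4
beta^2 = 3^2 = 9
(1 + beta^2) = 10
Numerator = (1+beta^2)*P*R = 45/32
Denominator = beta^2*P + R = 27/16 + 3/4 = 39/16
F_beta = 15/26

15/26


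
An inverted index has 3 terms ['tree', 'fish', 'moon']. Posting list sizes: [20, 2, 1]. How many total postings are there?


Summing posting list sizes:
'tree': 20 postings
'fish': 2 postings
'moon': 1 postings
Total = 20 + 2 + 1 = 23

23


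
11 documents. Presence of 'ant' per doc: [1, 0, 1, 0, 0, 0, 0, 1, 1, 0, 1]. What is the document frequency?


Checking each document for 'ant':
Doc 1: present
Doc 2: absent
Doc 3: present
Doc 4: absent
Doc 5: absent
Doc 6: absent
Doc 7: absent
Doc 8: present
Doc 9: present
Doc 10: absent
Doc 11: present
df = sum of presences = 1 + 0 + 1 + 0 + 0 + 0 + 0 + 1 + 1 + 0 + 1 = 5

5


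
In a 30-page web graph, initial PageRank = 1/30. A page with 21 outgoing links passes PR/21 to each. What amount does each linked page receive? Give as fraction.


Initial PR = 1/30 = 1/30
Outlinks = 21
Contribution per link = PR / outlinks
= 1/30 / 21
= 1/630

1/630


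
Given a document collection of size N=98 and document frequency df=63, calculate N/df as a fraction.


IDF ratio = N / df
= 98 / 63
= 14/9

14/9


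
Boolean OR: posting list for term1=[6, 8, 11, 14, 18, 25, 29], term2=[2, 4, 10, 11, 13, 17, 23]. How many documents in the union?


Boolean OR: find union of posting lists
term1 docs: [6, 8, 11, 14, 18, 25, 29]
term2 docs: [2, 4, 10, 11, 13, 17, 23]
Union: [2, 4, 6, 8, 10, 11, 13, 14, 17, 18, 23, 25, 29]
|union| = 13

13


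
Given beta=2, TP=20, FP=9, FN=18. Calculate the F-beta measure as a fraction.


P = TP/(TP+FP) = 20/29 = 20/29
R = TP/(TP+FN) = 20/38 = 10/19
beta^2 = 2^2 = 4
(1 + beta^2) = 5
Numerator = (1+beta^2)*P*R = 1000/551
Denominator = beta^2*P + R = 80/29 + 10/19 = 1810/551
F_beta = 100/181

100/181


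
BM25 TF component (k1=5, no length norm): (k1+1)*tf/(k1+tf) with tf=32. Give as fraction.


BM25 TF component = (k1+1)*tf / (k1+tf)
k1 = 5, tf = 32
Numerator = (5+1)*32 = 192
Denominator = 5 + 32 = 37
= 192/37 = 192/37

192/37


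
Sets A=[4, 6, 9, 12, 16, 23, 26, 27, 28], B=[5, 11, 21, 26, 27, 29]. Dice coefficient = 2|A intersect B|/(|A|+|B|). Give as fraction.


A intersect B = [26, 27]
|A intersect B| = 2
|A| = 9, |B| = 6
Dice = 2*2 / (9+6)
= 4 / 15 = 4/15

4/15


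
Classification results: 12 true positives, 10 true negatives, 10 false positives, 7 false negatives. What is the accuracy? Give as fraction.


Accuracy = (TP + TN) / (TP + TN + FP + FN)
TP + TN = 12 + 10 = 22
Total = 12 + 10 + 10 + 7 = 39
Accuracy = 22 / 39 = 22/39

22/39


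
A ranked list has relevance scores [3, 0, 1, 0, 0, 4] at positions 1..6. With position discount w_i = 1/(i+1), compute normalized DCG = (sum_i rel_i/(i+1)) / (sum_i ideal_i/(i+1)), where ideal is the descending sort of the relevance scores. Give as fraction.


Position discount weights w_i = 1/(i+1) for i=1..6:
Weights = [1/2, 1/3, 1/4, 1/5, 1/6, 1/7]
Actual relevance: [3, 0, 1, 0, 0, 4]
DCG = 3/2 + 0/3 + 1/4 + 0/5 + 0/6 + 4/7 = 65/28
Ideal relevance (sorted desc): [4, 3, 1, 0, 0, 0]
Ideal DCG = 4/2 + 3/3 + 1/4 + 0/5 + 0/6 + 0/7 = 13/4
nDCG = DCG / ideal_DCG = 65/28 / 13/4 = 5/7

5/7


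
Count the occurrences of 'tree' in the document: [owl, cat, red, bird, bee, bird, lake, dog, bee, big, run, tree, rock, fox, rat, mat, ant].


Document has 17 words
Scanning for 'tree':
Found at positions: [11]
Count = 1

1


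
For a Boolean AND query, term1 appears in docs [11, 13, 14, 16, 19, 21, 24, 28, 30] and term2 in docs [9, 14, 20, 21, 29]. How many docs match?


Boolean AND: find intersection of posting lists
term1 docs: [11, 13, 14, 16, 19, 21, 24, 28, 30]
term2 docs: [9, 14, 20, 21, 29]
Intersection: [14, 21]
|intersection| = 2

2


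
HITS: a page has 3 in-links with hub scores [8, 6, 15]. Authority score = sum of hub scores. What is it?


Authority = sum of hub scores of in-linkers
In-link 1: hub score = 8
In-link 2: hub score = 6
In-link 3: hub score = 15
Authority = 8 + 6 + 15 = 29

29


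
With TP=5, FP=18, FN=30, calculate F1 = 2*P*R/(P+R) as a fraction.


F1 = 2 * P * R / (P + R)
P = TP/(TP+FP) = 5/23 = 5/23
R = TP/(TP+FN) = 5/35 = 1/7
2 * P * R = 2 * 5/23 * 1/7 = 10/161
P + R = 5/23 + 1/7 = 58/161
F1 = 10/161 / 58/161 = 5/29

5/29


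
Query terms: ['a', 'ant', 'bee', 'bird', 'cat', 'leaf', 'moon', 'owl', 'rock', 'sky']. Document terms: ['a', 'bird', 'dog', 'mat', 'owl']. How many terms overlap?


Query terms: ['a', 'ant', 'bee', 'bird', 'cat', 'leaf', 'moon', 'owl', 'rock', 'sky']
Document terms: ['a', 'bird', 'dog', 'mat', 'owl']
Common terms: ['a', 'bird', 'owl']
Overlap count = 3

3


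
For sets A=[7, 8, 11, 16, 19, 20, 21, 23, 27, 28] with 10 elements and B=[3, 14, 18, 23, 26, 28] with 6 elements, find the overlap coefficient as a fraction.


A intersect B = [23, 28]
|A intersect B| = 2
min(|A|, |B|) = min(10, 6) = 6
Overlap = 2 / 6 = 1/3

1/3


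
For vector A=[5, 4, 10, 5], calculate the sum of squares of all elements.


|A|^2 = sum of squared components
A[0]^2 = 5^2 = 25
A[1]^2 = 4^2 = 16
A[2]^2 = 10^2 = 100
A[3]^2 = 5^2 = 25
Sum = 25 + 16 + 100 + 25 = 166

166


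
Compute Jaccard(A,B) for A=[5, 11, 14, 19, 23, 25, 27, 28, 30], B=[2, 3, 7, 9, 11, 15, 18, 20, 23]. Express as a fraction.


A intersect B = [11, 23]
|A intersect B| = 2
A union B = [2, 3, 5, 7, 9, 11, 14, 15, 18, 19, 20, 23, 25, 27, 28, 30]
|A union B| = 16
Jaccard = 2/16 = 1/8

1/8


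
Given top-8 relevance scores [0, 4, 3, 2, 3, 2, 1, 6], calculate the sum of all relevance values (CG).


Cumulative Gain = sum of relevance scores
Position 1: rel=0, running sum=0
Position 2: rel=4, running sum=4
Position 3: rel=3, running sum=7
Position 4: rel=2, running sum=9
Position 5: rel=3, running sum=12
Position 6: rel=2, running sum=14
Position 7: rel=1, running sum=15
Position 8: rel=6, running sum=21
CG = 21

21


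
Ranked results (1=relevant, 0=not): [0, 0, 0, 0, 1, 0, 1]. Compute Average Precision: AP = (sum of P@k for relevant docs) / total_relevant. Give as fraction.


Computing P@k for each relevant position:
Position 1: not relevant
Position 2: not relevant
Position 3: not relevant
Position 4: not relevant
Position 5: relevant, P@5 = 1/5 = 1/5
Position 6: not relevant
Position 7: relevant, P@7 = 2/7 = 2/7
Sum of P@k = 1/5 + 2/7 = 17/35
AP = 17/35 / 2 = 17/70

17/70


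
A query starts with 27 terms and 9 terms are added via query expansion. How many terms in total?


Original terms: 27
Expansion terms: 9
Total = 27 + 9 = 36

36


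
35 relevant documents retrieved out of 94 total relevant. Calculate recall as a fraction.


Recall = retrieved_relevant / total_relevant
= 35 / 94
= 35 / (35 + 59)
= 35/94

35/94


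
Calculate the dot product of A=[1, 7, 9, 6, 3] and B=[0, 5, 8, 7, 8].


Dot product = sum of element-wise products
A[0]*B[0] = 1*0 = 0
A[1]*B[1] = 7*5 = 35
A[2]*B[2] = 9*8 = 72
A[3]*B[3] = 6*7 = 42
A[4]*B[4] = 3*8 = 24
Sum = 0 + 35 + 72 + 42 + 24 = 173

173


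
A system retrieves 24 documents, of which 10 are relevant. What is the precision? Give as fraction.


Precision = relevant_retrieved / total_retrieved
= 10 / 24
= 10 / (10 + 14)
= 5/12

5/12


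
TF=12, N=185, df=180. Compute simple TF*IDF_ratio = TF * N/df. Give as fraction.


TF * (N/df)
= 12 * (185/180)
= 12 * 37/36
= 37/3

37/3


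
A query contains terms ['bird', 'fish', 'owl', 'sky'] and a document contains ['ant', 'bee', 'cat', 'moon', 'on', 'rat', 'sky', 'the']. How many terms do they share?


Query terms: ['bird', 'fish', 'owl', 'sky']
Document terms: ['ant', 'bee', 'cat', 'moon', 'on', 'rat', 'sky', 'the']
Common terms: ['sky']
Overlap count = 1

1


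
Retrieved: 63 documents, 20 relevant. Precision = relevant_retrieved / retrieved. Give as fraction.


Precision = relevant_retrieved / total_retrieved
= 20 / 63
= 20 / (20 + 43)
= 20/63

20/63


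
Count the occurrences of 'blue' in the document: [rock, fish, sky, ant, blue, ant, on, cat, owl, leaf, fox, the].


Document has 12 words
Scanning for 'blue':
Found at positions: [4]
Count = 1

1


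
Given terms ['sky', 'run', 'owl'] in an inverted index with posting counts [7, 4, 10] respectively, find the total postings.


Summing posting list sizes:
'sky': 7 postings
'run': 4 postings
'owl': 10 postings
Total = 7 + 4 + 10 = 21

21


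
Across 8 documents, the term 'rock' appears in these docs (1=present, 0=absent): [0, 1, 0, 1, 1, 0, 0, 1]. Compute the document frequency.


Checking each document for 'rock':
Doc 1: absent
Doc 2: present
Doc 3: absent
Doc 4: present
Doc 5: present
Doc 6: absent
Doc 7: absent
Doc 8: present
df = sum of presences = 0 + 1 + 0 + 1 + 1 + 0 + 0 + 1 = 4

4


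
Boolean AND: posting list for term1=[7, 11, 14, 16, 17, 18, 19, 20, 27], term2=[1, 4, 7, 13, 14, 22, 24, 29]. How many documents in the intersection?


Boolean AND: find intersection of posting lists
term1 docs: [7, 11, 14, 16, 17, 18, 19, 20, 27]
term2 docs: [1, 4, 7, 13, 14, 22, 24, 29]
Intersection: [7, 14]
|intersection| = 2

2


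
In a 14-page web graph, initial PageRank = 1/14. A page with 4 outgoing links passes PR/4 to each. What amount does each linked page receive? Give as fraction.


Initial PR = 1/14 = 1/14
Outlinks = 4
Contribution per link = PR / outlinks
= 1/14 / 4
= 1/56

1/56


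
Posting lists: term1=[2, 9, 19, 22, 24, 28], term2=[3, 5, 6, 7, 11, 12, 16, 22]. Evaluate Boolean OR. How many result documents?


Boolean OR: find union of posting lists
term1 docs: [2, 9, 19, 22, 24, 28]
term2 docs: [3, 5, 6, 7, 11, 12, 16, 22]
Union: [2, 3, 5, 6, 7, 9, 11, 12, 16, 19, 22, 24, 28]
|union| = 13

13


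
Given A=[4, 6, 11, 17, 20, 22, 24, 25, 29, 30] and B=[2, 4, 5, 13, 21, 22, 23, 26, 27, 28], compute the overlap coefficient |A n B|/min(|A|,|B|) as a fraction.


A intersect B = [4, 22]
|A intersect B| = 2
min(|A|, |B|) = min(10, 10) = 10
Overlap = 2 / 10 = 1/5

1/5


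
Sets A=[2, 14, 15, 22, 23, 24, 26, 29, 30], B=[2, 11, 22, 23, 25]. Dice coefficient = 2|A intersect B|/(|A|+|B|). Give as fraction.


A intersect B = [2, 22, 23]
|A intersect B| = 3
|A| = 9, |B| = 5
Dice = 2*3 / (9+5)
= 6 / 14 = 3/7

3/7


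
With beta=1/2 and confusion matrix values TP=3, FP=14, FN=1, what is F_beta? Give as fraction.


P = TP/(TP+FP) = 3/17 = 3/17
R = TP/(TP+FN) = 3/4 = 3/4
beta^2 = 1/2^2 = 1/4
(1 + beta^2) = 5/4
Numerator = (1+beta^2)*P*R = 45/272
Denominator = beta^2*P + R = 3/68 + 3/4 = 27/34
F_beta = 5/24

5/24


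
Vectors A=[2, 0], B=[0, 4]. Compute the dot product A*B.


Dot product = sum of element-wise products
A[0]*B[0] = 2*0 = 0
A[1]*B[1] = 0*4 = 0
Sum = 0 + 0 = 0

0


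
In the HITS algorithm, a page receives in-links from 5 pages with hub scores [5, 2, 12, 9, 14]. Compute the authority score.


Authority = sum of hub scores of in-linkers
In-link 1: hub score = 5
In-link 2: hub score = 2
In-link 3: hub score = 12
In-link 4: hub score = 9
In-link 5: hub score = 14
Authority = 5 + 2 + 12 + 9 + 14 = 42

42


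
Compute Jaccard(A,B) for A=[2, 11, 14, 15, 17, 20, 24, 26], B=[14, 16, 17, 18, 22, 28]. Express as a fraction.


A intersect B = [14, 17]
|A intersect B| = 2
A union B = [2, 11, 14, 15, 16, 17, 18, 20, 22, 24, 26, 28]
|A union B| = 12
Jaccard = 2/12 = 1/6

1/6


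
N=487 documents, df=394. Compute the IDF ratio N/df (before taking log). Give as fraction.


IDF ratio = N / df
= 487 / 394
= 487/394

487/394


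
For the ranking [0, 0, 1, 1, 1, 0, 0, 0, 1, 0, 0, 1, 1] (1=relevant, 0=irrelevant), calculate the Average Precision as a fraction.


Computing P@k for each relevant position:
Position 1: not relevant
Position 2: not relevant
Position 3: relevant, P@3 = 1/3 = 1/3
Position 4: relevant, P@4 = 2/4 = 1/2
Position 5: relevant, P@5 = 3/5 = 3/5
Position 6: not relevant
Position 7: not relevant
Position 8: not relevant
Position 9: relevant, P@9 = 4/9 = 4/9
Position 10: not relevant
Position 11: not relevant
Position 12: relevant, P@12 = 5/12 = 5/12
Position 13: relevant, P@13 = 6/13 = 6/13
Sum of P@k = 1/3 + 1/2 + 3/5 + 4/9 + 5/12 + 6/13 = 6449/2340
AP = 6449/2340 / 6 = 6449/14040

6449/14040


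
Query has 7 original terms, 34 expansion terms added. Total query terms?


Original terms: 7
Expansion terms: 34
Total = 7 + 34 = 41

41


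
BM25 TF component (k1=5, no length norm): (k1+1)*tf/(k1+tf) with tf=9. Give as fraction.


BM25 TF component = (k1+1)*tf / (k1+tf)
k1 = 5, tf = 9
Numerator = (5+1)*9 = 54
Denominator = 5 + 9 = 14
= 54/14 = 27/7

27/7


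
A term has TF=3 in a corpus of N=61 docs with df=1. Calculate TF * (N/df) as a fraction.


TF * (N/df)
= 3 * (61/1)
= 3 * 61
= 183

183


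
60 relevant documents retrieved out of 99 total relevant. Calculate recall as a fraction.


Recall = retrieved_relevant / total_relevant
= 60 / 99
= 60 / (60 + 39)
= 20/33

20/33


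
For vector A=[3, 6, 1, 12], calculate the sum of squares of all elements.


|A|^2 = sum of squared components
A[0]^2 = 3^2 = 9
A[1]^2 = 6^2 = 36
A[2]^2 = 1^2 = 1
A[3]^2 = 12^2 = 144
Sum = 9 + 36 + 1 + 144 = 190

190


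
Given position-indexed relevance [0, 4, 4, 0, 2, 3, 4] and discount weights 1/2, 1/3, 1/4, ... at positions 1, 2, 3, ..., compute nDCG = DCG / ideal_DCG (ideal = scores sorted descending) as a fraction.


Position discount weights w_i = 1/(i+1) for i=1..7:
Weights = [1/2, 1/3, 1/4, 1/5, 1/6, 1/7, 1/8]
Actual relevance: [0, 4, 4, 0, 2, 3, 4]
DCG = 0/2 + 4/3 + 4/4 + 0/5 + 2/6 + 3/7 + 4/8 = 151/42
Ideal relevance (sorted desc): [4, 4, 4, 3, 2, 0, 0]
Ideal DCG = 4/2 + 4/3 + 4/4 + 3/5 + 2/6 + 0/7 + 0/8 = 79/15
nDCG = DCG / ideal_DCG = 151/42 / 79/15 = 755/1106

755/1106


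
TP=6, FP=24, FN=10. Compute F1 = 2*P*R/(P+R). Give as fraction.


F1 = 2 * P * R / (P + R)
P = TP/(TP+FP) = 6/30 = 1/5
R = TP/(TP+FN) = 6/16 = 3/8
2 * P * R = 2 * 1/5 * 3/8 = 3/20
P + R = 1/5 + 3/8 = 23/40
F1 = 3/20 / 23/40 = 6/23

6/23


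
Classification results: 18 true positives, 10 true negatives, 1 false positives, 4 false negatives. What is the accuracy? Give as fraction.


Accuracy = (TP + TN) / (TP + TN + FP + FN)
TP + TN = 18 + 10 = 28
Total = 18 + 10 + 1 + 4 = 33
Accuracy = 28 / 33 = 28/33

28/33


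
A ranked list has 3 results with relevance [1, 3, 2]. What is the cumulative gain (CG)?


Cumulative Gain = sum of relevance scores
Position 1: rel=1, running sum=1
Position 2: rel=3, running sum=4
Position 3: rel=2, running sum=6
CG = 6

6


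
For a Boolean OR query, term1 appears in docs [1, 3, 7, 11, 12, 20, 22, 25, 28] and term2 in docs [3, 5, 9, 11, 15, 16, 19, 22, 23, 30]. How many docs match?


Boolean OR: find union of posting lists
term1 docs: [1, 3, 7, 11, 12, 20, 22, 25, 28]
term2 docs: [3, 5, 9, 11, 15, 16, 19, 22, 23, 30]
Union: [1, 3, 5, 7, 9, 11, 12, 15, 16, 19, 20, 22, 23, 25, 28, 30]
|union| = 16

16


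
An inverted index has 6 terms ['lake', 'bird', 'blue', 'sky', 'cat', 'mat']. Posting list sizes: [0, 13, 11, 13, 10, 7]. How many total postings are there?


Summing posting list sizes:
'lake': 0 postings
'bird': 13 postings
'blue': 11 postings
'sky': 13 postings
'cat': 10 postings
'mat': 7 postings
Total = 0 + 13 + 11 + 13 + 10 + 7 = 54

54


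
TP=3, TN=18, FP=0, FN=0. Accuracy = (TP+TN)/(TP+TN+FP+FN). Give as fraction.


Accuracy = (TP + TN) / (TP + TN + FP + FN)
TP + TN = 3 + 18 = 21
Total = 3 + 18 + 0 + 0 = 21
Accuracy = 21 / 21 = 1

1


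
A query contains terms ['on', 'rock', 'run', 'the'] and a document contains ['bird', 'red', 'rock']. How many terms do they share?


Query terms: ['on', 'rock', 'run', 'the']
Document terms: ['bird', 'red', 'rock']
Common terms: ['rock']
Overlap count = 1

1


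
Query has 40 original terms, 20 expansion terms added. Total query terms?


Original terms: 40
Expansion terms: 20
Total = 40 + 20 = 60

60


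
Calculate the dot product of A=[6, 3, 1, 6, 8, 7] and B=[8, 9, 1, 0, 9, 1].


Dot product = sum of element-wise products
A[0]*B[0] = 6*8 = 48
A[1]*B[1] = 3*9 = 27
A[2]*B[2] = 1*1 = 1
A[3]*B[3] = 6*0 = 0
A[4]*B[4] = 8*9 = 72
A[5]*B[5] = 7*1 = 7
Sum = 48 + 27 + 1 + 0 + 72 + 7 = 155

155


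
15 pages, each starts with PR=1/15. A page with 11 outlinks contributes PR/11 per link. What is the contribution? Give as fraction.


Initial PR = 1/15 = 1/15
Outlinks = 11
Contribution per link = PR / outlinks
= 1/15 / 11
= 1/165

1/165


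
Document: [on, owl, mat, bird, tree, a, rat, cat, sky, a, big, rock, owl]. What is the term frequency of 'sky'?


Document has 13 words
Scanning for 'sky':
Found at positions: [8]
Count = 1

1


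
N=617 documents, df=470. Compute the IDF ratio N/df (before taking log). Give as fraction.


IDF ratio = N / df
= 617 / 470
= 617/470

617/470


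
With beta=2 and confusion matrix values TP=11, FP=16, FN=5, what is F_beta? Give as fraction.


P = TP/(TP+FP) = 11/27 = 11/27
R = TP/(TP+FN) = 11/16 = 11/16
beta^2 = 2^2 = 4
(1 + beta^2) = 5
Numerator = (1+beta^2)*P*R = 605/432
Denominator = beta^2*P + R = 44/27 + 11/16 = 1001/432
F_beta = 55/91

55/91


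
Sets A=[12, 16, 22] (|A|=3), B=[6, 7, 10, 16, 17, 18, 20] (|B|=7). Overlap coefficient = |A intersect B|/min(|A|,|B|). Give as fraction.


A intersect B = [16]
|A intersect B| = 1
min(|A|, |B|) = min(3, 7) = 3
Overlap = 1 / 3 = 1/3

1/3


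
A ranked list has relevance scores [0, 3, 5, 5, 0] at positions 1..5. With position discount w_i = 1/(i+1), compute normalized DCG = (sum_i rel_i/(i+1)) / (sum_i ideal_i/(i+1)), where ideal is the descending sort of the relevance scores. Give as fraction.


Position discount weights w_i = 1/(i+1) for i=1..5:
Weights = [1/2, 1/3, 1/4, 1/5, 1/6]
Actual relevance: [0, 3, 5, 5, 0]
DCG = 0/2 + 3/3 + 5/4 + 5/5 + 0/6 = 13/4
Ideal relevance (sorted desc): [5, 5, 3, 0, 0]
Ideal DCG = 5/2 + 5/3 + 3/4 + 0/5 + 0/6 = 59/12
nDCG = DCG / ideal_DCG = 13/4 / 59/12 = 39/59

39/59


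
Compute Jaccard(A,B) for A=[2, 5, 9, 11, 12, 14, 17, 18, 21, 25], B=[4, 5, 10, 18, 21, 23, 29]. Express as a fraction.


A intersect B = [5, 18, 21]
|A intersect B| = 3
A union B = [2, 4, 5, 9, 10, 11, 12, 14, 17, 18, 21, 23, 25, 29]
|A union B| = 14
Jaccard = 3/14 = 3/14

3/14


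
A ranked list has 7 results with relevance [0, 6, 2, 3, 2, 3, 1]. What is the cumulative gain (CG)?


Cumulative Gain = sum of relevance scores
Position 1: rel=0, running sum=0
Position 2: rel=6, running sum=6
Position 3: rel=2, running sum=8
Position 4: rel=3, running sum=11
Position 5: rel=2, running sum=13
Position 6: rel=3, running sum=16
Position 7: rel=1, running sum=17
CG = 17

17


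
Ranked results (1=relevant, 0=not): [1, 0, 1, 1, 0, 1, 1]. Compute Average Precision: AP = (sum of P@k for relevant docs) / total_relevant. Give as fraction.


Computing P@k for each relevant position:
Position 1: relevant, P@1 = 1/1 = 1
Position 2: not relevant
Position 3: relevant, P@3 = 2/3 = 2/3
Position 4: relevant, P@4 = 3/4 = 3/4
Position 5: not relevant
Position 6: relevant, P@6 = 4/6 = 2/3
Position 7: relevant, P@7 = 5/7 = 5/7
Sum of P@k = 1 + 2/3 + 3/4 + 2/3 + 5/7 = 319/84
AP = 319/84 / 5 = 319/420

319/420


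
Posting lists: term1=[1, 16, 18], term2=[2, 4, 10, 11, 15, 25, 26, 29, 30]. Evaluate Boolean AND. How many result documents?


Boolean AND: find intersection of posting lists
term1 docs: [1, 16, 18]
term2 docs: [2, 4, 10, 11, 15, 25, 26, 29, 30]
Intersection: []
|intersection| = 0

0


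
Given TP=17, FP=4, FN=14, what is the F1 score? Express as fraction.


F1 = 2 * P * R / (P + R)
P = TP/(TP+FP) = 17/21 = 17/21
R = TP/(TP+FN) = 17/31 = 17/31
2 * P * R = 2 * 17/21 * 17/31 = 578/651
P + R = 17/21 + 17/31 = 884/651
F1 = 578/651 / 884/651 = 17/26

17/26


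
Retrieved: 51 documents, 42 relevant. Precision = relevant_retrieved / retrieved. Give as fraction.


Precision = relevant_retrieved / total_retrieved
= 42 / 51
= 42 / (42 + 9)
= 14/17

14/17


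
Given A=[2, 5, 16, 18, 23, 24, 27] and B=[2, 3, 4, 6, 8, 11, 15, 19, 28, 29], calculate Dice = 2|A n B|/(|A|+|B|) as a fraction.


A intersect B = [2]
|A intersect B| = 1
|A| = 7, |B| = 10
Dice = 2*1 / (7+10)
= 2 / 17 = 2/17

2/17


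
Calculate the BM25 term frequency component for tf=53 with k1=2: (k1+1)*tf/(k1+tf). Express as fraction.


BM25 TF component = (k1+1)*tf / (k1+tf)
k1 = 2, tf = 53
Numerator = (2+1)*53 = 159
Denominator = 2 + 53 = 55
= 159/55 = 159/55

159/55


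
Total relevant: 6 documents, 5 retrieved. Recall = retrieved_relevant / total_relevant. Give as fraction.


Recall = retrieved_relevant / total_relevant
= 5 / 6
= 5 / (5 + 1)
= 5/6

5/6


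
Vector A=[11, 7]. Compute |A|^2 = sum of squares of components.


|A|^2 = sum of squared components
A[0]^2 = 11^2 = 121
A[1]^2 = 7^2 = 49
Sum = 121 + 49 = 170

170


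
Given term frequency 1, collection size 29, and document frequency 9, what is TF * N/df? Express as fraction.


TF * (N/df)
= 1 * (29/9)
= 1 * 29/9
= 29/9

29/9


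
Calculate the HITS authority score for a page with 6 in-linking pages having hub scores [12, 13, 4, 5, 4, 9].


Authority = sum of hub scores of in-linkers
In-link 1: hub score = 12
In-link 2: hub score = 13
In-link 3: hub score = 4
In-link 4: hub score = 5
In-link 5: hub score = 4
In-link 6: hub score = 9
Authority = 12 + 13 + 4 + 5 + 4 + 9 = 47

47


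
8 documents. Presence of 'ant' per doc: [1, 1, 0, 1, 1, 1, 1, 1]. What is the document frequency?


Checking each document for 'ant':
Doc 1: present
Doc 2: present
Doc 3: absent
Doc 4: present
Doc 5: present
Doc 6: present
Doc 7: present
Doc 8: present
df = sum of presences = 1 + 1 + 0 + 1 + 1 + 1 + 1 + 1 = 7

7


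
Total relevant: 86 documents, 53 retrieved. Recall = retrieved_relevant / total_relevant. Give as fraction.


Recall = retrieved_relevant / total_relevant
= 53 / 86
= 53 / (53 + 33)
= 53/86

53/86


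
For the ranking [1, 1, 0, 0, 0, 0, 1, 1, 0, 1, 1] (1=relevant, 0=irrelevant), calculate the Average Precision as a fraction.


Computing P@k for each relevant position:
Position 1: relevant, P@1 = 1/1 = 1
Position 2: relevant, P@2 = 2/2 = 1
Position 3: not relevant
Position 4: not relevant
Position 5: not relevant
Position 6: not relevant
Position 7: relevant, P@7 = 3/7 = 3/7
Position 8: relevant, P@8 = 4/8 = 1/2
Position 9: not relevant
Position 10: relevant, P@10 = 5/10 = 1/2
Position 11: relevant, P@11 = 6/11 = 6/11
Sum of P@k = 1 + 1 + 3/7 + 1/2 + 1/2 + 6/11 = 306/77
AP = 306/77 / 6 = 51/77

51/77


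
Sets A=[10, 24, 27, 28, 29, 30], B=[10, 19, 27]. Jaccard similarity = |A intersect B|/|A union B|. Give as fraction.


A intersect B = [10, 27]
|A intersect B| = 2
A union B = [10, 19, 24, 27, 28, 29, 30]
|A union B| = 7
Jaccard = 2/7 = 2/7

2/7


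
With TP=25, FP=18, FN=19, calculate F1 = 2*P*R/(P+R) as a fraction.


F1 = 2 * P * R / (P + R)
P = TP/(TP+FP) = 25/43 = 25/43
R = TP/(TP+FN) = 25/44 = 25/44
2 * P * R = 2 * 25/43 * 25/44 = 625/946
P + R = 25/43 + 25/44 = 2175/1892
F1 = 625/946 / 2175/1892 = 50/87

50/87


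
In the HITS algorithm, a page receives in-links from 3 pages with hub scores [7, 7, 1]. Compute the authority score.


Authority = sum of hub scores of in-linkers
In-link 1: hub score = 7
In-link 2: hub score = 7
In-link 3: hub score = 1
Authority = 7 + 7 + 1 = 15

15


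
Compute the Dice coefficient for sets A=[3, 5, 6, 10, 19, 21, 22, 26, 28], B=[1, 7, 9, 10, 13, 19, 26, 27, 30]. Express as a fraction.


A intersect B = [10, 19, 26]
|A intersect B| = 3
|A| = 9, |B| = 9
Dice = 2*3 / (9+9)
= 6 / 18 = 1/3

1/3


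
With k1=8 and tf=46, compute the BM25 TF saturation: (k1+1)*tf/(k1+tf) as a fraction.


BM25 TF component = (k1+1)*tf / (k1+tf)
k1 = 8, tf = 46
Numerator = (8+1)*46 = 414
Denominator = 8 + 46 = 54
= 414/54 = 23/3

23/3


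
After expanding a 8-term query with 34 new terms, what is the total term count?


Original terms: 8
Expansion terms: 34
Total = 8 + 34 = 42

42


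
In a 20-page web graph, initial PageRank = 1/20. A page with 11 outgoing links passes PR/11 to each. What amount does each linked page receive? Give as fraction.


Initial PR = 1/20 = 1/20
Outlinks = 11
Contribution per link = PR / outlinks
= 1/20 / 11
= 1/220

1/220


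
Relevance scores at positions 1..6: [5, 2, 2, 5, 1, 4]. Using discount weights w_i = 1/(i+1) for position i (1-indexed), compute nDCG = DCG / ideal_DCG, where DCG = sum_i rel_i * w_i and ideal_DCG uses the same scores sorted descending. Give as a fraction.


Position discount weights w_i = 1/(i+1) for i=1..6:
Weights = [1/2, 1/3, 1/4, 1/5, 1/6, 1/7]
Actual relevance: [5, 2, 2, 5, 1, 4]
DCG = 5/2 + 2/3 + 2/4 + 5/5 + 1/6 + 4/7 = 227/42
Ideal relevance (sorted desc): [5, 5, 4, 2, 2, 1]
Ideal DCG = 5/2 + 5/3 + 4/4 + 2/5 + 2/6 + 1/7 = 423/70
nDCG = DCG / ideal_DCG = 227/42 / 423/70 = 1135/1269

1135/1269


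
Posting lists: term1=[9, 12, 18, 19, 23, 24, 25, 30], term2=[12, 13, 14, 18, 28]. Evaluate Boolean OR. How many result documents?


Boolean OR: find union of posting lists
term1 docs: [9, 12, 18, 19, 23, 24, 25, 30]
term2 docs: [12, 13, 14, 18, 28]
Union: [9, 12, 13, 14, 18, 19, 23, 24, 25, 28, 30]
|union| = 11

11


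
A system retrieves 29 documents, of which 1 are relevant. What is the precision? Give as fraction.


Precision = relevant_retrieved / total_retrieved
= 1 / 29
= 1 / (1 + 28)
= 1/29

1/29


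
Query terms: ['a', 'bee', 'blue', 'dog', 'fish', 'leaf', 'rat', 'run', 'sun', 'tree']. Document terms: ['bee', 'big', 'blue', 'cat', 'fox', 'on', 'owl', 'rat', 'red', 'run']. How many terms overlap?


Query terms: ['a', 'bee', 'blue', 'dog', 'fish', 'leaf', 'rat', 'run', 'sun', 'tree']
Document terms: ['bee', 'big', 'blue', 'cat', 'fox', 'on', 'owl', 'rat', 'red', 'run']
Common terms: ['bee', 'blue', 'rat', 'run']
Overlap count = 4

4


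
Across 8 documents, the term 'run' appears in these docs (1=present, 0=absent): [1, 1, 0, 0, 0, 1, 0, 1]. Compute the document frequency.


Checking each document for 'run':
Doc 1: present
Doc 2: present
Doc 3: absent
Doc 4: absent
Doc 5: absent
Doc 6: present
Doc 7: absent
Doc 8: present
df = sum of presences = 1 + 1 + 0 + 0 + 0 + 1 + 0 + 1 = 4

4


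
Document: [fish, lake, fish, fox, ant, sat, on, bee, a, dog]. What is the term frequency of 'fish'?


Document has 10 words
Scanning for 'fish':
Found at positions: [0, 2]
Count = 2

2


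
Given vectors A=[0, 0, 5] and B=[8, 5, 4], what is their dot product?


Dot product = sum of element-wise products
A[0]*B[0] = 0*8 = 0
A[1]*B[1] = 0*5 = 0
A[2]*B[2] = 5*4 = 20
Sum = 0 + 0 + 20 = 20

20


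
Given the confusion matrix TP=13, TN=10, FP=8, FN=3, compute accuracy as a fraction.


Accuracy = (TP + TN) / (TP + TN + FP + FN)
TP + TN = 13 + 10 = 23
Total = 13 + 10 + 8 + 3 = 34
Accuracy = 23 / 34 = 23/34

23/34


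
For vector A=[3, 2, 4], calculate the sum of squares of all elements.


|A|^2 = sum of squared components
A[0]^2 = 3^2 = 9
A[1]^2 = 2^2 = 4
A[2]^2 = 4^2 = 16
Sum = 9 + 4 + 16 = 29

29
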